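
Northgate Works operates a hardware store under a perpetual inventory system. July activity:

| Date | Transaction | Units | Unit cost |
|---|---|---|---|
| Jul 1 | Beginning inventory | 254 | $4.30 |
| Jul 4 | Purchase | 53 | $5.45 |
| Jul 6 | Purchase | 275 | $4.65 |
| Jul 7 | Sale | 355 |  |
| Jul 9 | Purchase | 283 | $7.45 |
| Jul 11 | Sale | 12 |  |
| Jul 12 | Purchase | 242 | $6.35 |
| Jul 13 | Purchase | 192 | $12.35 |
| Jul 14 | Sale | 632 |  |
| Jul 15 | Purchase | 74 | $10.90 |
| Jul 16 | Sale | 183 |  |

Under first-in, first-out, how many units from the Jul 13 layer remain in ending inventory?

Jul 7, 355 sold [FIFO — oldest first]: 254 @ $4.30 + 53 @ $5.45 + 48 @ $4.65 = $1,604.25
Jul 11, 12 sold [FIFO — oldest first]: 12 @ $4.65 = $55.80
Jul 14, 632 sold [FIFO — oldest first]: 215 @ $4.65 + 283 @ $7.45 + 134 @ $6.35 = $3,959.00
Jul 16, 183 sold [FIFO — oldest first]: 108 @ $6.35 + 75 @ $12.35 = $1,612.05
Total COGS = $1,604.25 + $55.80 + $3,959.00 + $1,612.05 = $7,231.10
Ending inventory: 117 @ $12.35 + 74 @ $10.90 = $2,251.55

117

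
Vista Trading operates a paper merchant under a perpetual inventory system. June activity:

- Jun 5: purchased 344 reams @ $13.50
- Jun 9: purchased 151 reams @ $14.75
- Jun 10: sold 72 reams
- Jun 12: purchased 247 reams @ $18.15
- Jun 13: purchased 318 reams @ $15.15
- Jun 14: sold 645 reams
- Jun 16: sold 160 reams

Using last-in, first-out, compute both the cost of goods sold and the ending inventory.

COGS = $13,701.50; ending inventory = $2,470.50

Jun 10, 72 sold [LIFO — newest first]: 72 @ $14.75 = $1,062.00
Jun 14, 645 sold [LIFO — newest first]: 318 @ $15.15 + 247 @ $18.15 + 79 @ $14.75 + 1 @ $13.50 = $10,479.50
Jun 16, 160 sold [LIFO — newest first]: 160 @ $13.50 = $2,160.00
Total COGS = $1,062.00 + $10,479.50 + $2,160.00 = $13,701.50
Ending inventory: 183 @ $13.50 = $2,470.50
Check: goods available $16,172.00 = COGS $13,701.50 + ending $2,470.50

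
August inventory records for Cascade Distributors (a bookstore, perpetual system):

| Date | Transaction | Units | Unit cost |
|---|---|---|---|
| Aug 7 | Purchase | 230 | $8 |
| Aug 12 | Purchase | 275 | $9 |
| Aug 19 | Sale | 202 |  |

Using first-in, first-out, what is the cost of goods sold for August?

Aug 19, 202 sold [FIFO — oldest first]: 202 @ $8 = $1,616
Ending inventory: 28 @ $8 + 275 @ $9 = $2,699

COGS = $1,616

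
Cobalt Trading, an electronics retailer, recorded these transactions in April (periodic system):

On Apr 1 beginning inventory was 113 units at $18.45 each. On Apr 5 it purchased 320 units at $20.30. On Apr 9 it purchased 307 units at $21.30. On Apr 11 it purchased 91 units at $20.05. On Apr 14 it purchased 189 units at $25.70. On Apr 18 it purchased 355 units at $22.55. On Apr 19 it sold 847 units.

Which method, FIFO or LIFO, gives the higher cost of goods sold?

LIFO

FIFO COGS: 113 @ $18.45 + 320 @ $20.30 + 307 @ $21.30 + 91 @ $20.05 + 16 @ $25.70 = $17,355.70
LIFO COGS: 355 @ $22.55 + 189 @ $25.70 + 91 @ $20.05 + 212 @ $21.30 = $19,202.70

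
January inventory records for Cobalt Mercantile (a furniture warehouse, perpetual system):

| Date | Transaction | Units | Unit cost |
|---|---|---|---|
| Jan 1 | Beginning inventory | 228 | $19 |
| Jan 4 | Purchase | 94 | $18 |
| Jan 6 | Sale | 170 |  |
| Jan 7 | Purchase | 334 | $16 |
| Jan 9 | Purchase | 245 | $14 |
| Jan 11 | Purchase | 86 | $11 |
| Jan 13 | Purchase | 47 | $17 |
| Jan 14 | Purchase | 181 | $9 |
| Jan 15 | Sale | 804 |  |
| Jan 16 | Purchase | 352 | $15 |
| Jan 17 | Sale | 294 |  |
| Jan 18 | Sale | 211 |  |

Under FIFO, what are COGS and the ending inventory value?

Jan 6, 170 sold [FIFO — oldest first]: 170 @ $19 = $3,230
Jan 15, 804 sold [FIFO — oldest first]: 58 @ $19 + 94 @ $18 + 334 @ $16 + 245 @ $14 + 73 @ $11 = $12,371
Jan 17, 294 sold [FIFO — oldest first]: 13 @ $11 + 47 @ $17 + 181 @ $9 + 53 @ $15 = $3,366
Jan 18, 211 sold [FIFO — oldest first]: 211 @ $15 = $3,165
Total COGS = $3,230 + $12,371 + $3,366 + $3,165 = $22,132
Ending inventory: 88 @ $15 = $1,320

COGS = $22,132; ending inventory = $1,320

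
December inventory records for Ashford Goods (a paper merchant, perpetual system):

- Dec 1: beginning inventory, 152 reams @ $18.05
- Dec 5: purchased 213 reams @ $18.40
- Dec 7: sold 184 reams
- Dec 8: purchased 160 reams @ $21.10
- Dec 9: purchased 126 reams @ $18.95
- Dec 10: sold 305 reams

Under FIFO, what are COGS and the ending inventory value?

Dec 7, 184 sold [FIFO — oldest first]: 152 @ $18.05 + 32 @ $18.40 = $3,332.40
Dec 10, 305 sold [FIFO — oldest first]: 181 @ $18.40 + 124 @ $21.10 = $5,946.80
Total COGS = $3,332.40 + $5,946.80 = $9,279.20
Ending inventory: 36 @ $21.10 + 126 @ $18.95 = $3,147.30

COGS = $9,279.20; ending inventory = $3,147.30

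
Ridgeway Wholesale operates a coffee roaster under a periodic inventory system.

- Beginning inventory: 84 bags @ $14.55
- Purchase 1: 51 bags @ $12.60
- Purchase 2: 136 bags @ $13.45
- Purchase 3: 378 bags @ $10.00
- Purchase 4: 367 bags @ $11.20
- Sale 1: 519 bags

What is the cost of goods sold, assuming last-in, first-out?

Sale 1 (519) [LIFO — newest first]: 367 @ $11.20 + 152 @ $10.00 = $5,630.40
Ending inventory: 84 @ $14.55 + 51 @ $12.60 + 136 @ $13.45 + 226 @ $10.00 = $5,954.00

COGS = $5,630.40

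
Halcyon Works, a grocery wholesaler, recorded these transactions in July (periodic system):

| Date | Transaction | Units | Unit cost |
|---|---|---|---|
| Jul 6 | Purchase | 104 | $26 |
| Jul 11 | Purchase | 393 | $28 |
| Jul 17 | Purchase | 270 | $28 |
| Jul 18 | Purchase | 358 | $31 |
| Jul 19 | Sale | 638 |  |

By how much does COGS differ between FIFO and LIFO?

FIFO COGS: 104 @ $26 + 393 @ $28 + 141 @ $28 = $17,656
LIFO COGS: 358 @ $31 + 270 @ $28 + 10 @ $28 = $18,938
Difference = |$17,656 − $18,938| = $1,282

$1,282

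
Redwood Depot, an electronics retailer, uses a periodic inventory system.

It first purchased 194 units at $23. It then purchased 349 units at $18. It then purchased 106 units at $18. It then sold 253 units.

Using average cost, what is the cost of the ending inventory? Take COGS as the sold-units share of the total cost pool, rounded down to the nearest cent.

Ending inventory = $7,719.87

Sale 1, sell 253: 253/649 × $12,652.00 → $4,932.13
Ending inventory (cost pool remaining) = $7,719.87
Check: goods available $12,652.00 = COGS $4,932.13 + ending $7,719.87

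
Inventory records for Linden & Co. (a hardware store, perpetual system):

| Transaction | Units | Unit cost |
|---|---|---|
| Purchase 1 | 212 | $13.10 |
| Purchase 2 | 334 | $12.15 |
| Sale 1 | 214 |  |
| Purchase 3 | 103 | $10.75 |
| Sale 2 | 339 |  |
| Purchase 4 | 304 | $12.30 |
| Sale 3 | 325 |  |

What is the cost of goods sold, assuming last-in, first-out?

COGS = $10,699.25

Sale 1 (214) [LIFO — newest first]: 214 @ $12.15 = $2,600.10
Sale 2 (339) [LIFO — newest first]: 103 @ $10.75 + 120 @ $12.15 + 116 @ $13.10 = $4,084.85
Sale 3 (325) [LIFO — newest first]: 304 @ $12.30 + 21 @ $13.10 = $4,014.30
Total COGS = $2,600.10 + $4,084.85 + $4,014.30 = $10,699.25
Ending inventory: 75 @ $13.10 = $982.50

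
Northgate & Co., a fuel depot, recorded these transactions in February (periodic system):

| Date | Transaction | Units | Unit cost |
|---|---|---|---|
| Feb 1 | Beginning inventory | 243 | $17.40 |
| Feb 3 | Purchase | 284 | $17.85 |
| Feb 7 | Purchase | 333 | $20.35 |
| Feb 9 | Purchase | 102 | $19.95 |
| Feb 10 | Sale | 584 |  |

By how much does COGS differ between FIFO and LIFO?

$1,013.55

FIFO COGS: 243 @ $17.40 + 284 @ $17.85 + 57 @ $20.35 = $10,457.55
LIFO COGS: 102 @ $19.95 + 333 @ $20.35 + 149 @ $17.85 = $11,471.10
Difference = |$10,457.55 − $11,471.10| = $1,013.55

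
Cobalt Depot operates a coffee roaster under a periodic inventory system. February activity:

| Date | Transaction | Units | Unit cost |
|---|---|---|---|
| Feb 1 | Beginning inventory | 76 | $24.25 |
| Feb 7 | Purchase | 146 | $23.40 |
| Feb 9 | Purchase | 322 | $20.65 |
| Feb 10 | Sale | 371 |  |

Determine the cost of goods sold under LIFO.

Feb 10, 371 sold [LIFO — newest first]: 322 @ $20.65 + 49 @ $23.40 = $7,795.90
Ending inventory: 76 @ $24.25 + 97 @ $23.40 = $4,112.80

COGS = $7,795.90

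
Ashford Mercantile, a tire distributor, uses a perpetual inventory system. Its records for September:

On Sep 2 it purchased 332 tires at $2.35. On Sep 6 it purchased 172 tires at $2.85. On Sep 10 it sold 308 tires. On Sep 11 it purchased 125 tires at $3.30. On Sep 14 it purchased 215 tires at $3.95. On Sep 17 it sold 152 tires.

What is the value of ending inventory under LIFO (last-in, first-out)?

Ending inventory = $1,121.95

Sep 10, 308 sold [LIFO — newest first]: 172 @ $2.85 + 136 @ $2.35 = $809.80
Sep 17, 152 sold [LIFO — newest first]: 152 @ $3.95 = $600.40
Total COGS = $809.80 + $600.40 = $1,410.20
Ending inventory: 196 @ $2.35 + 125 @ $3.30 + 63 @ $3.95 = $1,121.95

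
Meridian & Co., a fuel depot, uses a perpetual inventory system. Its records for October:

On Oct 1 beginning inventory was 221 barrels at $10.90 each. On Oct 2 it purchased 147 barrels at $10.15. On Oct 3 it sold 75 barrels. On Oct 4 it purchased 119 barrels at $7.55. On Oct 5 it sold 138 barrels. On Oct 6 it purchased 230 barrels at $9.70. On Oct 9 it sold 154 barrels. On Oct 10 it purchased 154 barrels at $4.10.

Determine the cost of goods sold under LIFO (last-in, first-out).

Oct 3, 75 sold [LIFO — newest first]: 75 @ $10.15 = $761.25
Oct 5, 138 sold [LIFO — newest first]: 119 @ $7.55 + 19 @ $10.15 = $1,091.30
Oct 9, 154 sold [LIFO — newest first]: 154 @ $9.70 = $1,493.80
Total COGS = $761.25 + $1,091.30 + $1,493.80 = $3,346.35
Ending inventory: 221 @ $10.90 + 53 @ $10.15 + 76 @ $9.70 + 154 @ $4.10 = $4,315.45
Check: goods available $7,661.80 = COGS $3,346.35 + ending $4,315.45

COGS = $3,346.35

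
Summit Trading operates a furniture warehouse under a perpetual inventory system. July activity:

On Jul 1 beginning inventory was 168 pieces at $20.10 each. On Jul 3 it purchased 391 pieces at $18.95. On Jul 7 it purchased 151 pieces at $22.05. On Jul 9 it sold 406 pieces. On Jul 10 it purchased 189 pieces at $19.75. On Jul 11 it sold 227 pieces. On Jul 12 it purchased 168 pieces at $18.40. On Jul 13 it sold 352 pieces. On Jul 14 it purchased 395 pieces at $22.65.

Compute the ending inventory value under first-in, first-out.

Ending inventory = $10,455.55

Jul 9, 406 sold [FIFO — oldest first]: 168 @ $20.10 + 238 @ $18.95 = $7,886.90
Jul 11, 227 sold [FIFO — oldest first]: 153 @ $18.95 + 74 @ $22.05 = $4,531.05
Jul 13, 352 sold [FIFO — oldest first]: 77 @ $22.05 + 189 @ $19.75 + 86 @ $18.40 = $7,013.00
Total COGS = $7,886.90 + $4,531.05 + $7,013.00 = $19,430.95
Ending inventory: 82 @ $18.40 + 395 @ $22.65 = $10,455.55
Check: goods available $29,886.50 = COGS $19,430.95 + ending $10,455.55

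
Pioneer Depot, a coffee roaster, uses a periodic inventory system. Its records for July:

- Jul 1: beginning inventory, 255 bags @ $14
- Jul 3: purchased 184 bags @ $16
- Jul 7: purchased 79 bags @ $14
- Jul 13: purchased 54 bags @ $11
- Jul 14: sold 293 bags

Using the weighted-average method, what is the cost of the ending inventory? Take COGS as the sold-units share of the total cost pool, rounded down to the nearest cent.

Jul 14, sell 293: 293/572 × $8,214.00 → $4,207.52
Ending inventory (cost pool remaining) = $4,006.48
Check: goods available $8,214.00 = COGS $4,207.52 + ending $4,006.48

Ending inventory = $4,006.48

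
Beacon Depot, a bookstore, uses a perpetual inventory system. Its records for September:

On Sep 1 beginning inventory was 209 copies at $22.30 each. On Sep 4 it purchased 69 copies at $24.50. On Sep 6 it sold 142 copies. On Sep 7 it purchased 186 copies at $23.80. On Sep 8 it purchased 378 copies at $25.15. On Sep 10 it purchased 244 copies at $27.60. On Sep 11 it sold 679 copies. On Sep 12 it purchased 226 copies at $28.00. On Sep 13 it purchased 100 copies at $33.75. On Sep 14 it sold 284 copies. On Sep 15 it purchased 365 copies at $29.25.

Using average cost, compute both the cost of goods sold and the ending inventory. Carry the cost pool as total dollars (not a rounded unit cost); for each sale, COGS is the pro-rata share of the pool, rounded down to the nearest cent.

COGS = $28,214.86; ending inventory = $19,183.49

After Sep 1: 209 on hand, pool $4,660.70 (≈ $22.3000 each)
After Sep 4: 278 on hand, pool $6,351.20 (≈ $22.8460 each)
Sep 6, sell 142: 142/278 × $6,351.20 → $3,244.13
After Sep 7: 322 on hand, pool $7,533.87 (≈ $23.3971 each)
After Sep 8: 700 on hand, pool $17,040.57 (≈ $24.3437 each)
After Sep 10: 944 on hand, pool $23,774.97 (≈ $25.1853 each)
Sep 11, sell 679: 679/944 × $23,774.97 → $17,100.85
After Sep 12: 491 on hand, pool $13,002.12 (≈ $26.4809 each)
After Sep 13: 591 on hand, pool $16,377.12 (≈ $27.7109 each)
Sep 14, sell 284: 284/591 × $16,377.12 → $7,869.88
After Sep 15: 672 on hand, pool $19,183.49 (≈ $28.5469 each)
Total COGS = $3,244.13 + $17,100.85 + $7,869.88 = $28,214.86
Ending inventory (cost pool remaining) = $19,183.49
Check: goods available $47,398.35 = COGS $28,214.86 + ending $19,183.49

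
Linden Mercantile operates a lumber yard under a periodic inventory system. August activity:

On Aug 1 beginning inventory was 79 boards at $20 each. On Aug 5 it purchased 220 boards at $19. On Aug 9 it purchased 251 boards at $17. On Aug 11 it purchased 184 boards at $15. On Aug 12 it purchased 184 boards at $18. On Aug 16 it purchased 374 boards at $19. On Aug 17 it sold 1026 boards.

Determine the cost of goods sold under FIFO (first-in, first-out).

Aug 17, 1026 sold [FIFO — oldest first]: 79 @ $20 + 220 @ $19 + 251 @ $17 + 184 @ $15 + 184 @ $18 + 108 @ $19 = $18,151
Ending inventory: 266 @ $19 = $5,054

COGS = $18,151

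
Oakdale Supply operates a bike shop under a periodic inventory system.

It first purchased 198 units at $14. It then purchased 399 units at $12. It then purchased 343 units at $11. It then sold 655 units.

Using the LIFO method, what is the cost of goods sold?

Sale 1 (655) [LIFO — newest first]: 343 @ $11 + 312 @ $12 = $7,517
Ending inventory: 198 @ $14 + 87 @ $12 = $3,816
Check: goods available $11,333 = COGS $7,517 + ending $3,816

COGS = $7,517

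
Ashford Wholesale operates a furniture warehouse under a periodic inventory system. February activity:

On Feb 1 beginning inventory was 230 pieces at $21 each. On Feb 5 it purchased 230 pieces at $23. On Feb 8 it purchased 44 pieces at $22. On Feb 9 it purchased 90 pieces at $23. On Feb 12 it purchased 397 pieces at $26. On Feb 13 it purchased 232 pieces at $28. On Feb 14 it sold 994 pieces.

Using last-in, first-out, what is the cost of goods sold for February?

Feb 14, 994 sold [LIFO — newest first]: 232 @ $28 + 397 @ $26 + 90 @ $23 + 44 @ $22 + 230 @ $23 + 1 @ $21 = $25,167
Ending inventory: 229 @ $21 = $4,809

COGS = $25,167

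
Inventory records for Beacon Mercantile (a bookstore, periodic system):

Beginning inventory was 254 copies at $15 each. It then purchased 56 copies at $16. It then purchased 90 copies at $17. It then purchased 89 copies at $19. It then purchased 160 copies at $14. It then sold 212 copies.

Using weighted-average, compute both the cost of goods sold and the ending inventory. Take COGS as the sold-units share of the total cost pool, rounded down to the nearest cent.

COGS = $3,321.11; ending inventory = $6,845.89

Sale 1, sell 212: 212/649 × $10,167.00 → $3,321.11
Ending inventory (cost pool remaining) = $6,845.89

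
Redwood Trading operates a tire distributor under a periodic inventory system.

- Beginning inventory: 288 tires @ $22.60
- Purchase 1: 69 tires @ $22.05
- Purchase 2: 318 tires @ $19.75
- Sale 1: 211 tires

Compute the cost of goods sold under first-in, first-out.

Sale 1 (211) [FIFO — oldest first]: 211 @ $22.60 = $4,768.60
Ending inventory: 77 @ $22.60 + 69 @ $22.05 + 318 @ $19.75 = $9,542.15

COGS = $4,768.60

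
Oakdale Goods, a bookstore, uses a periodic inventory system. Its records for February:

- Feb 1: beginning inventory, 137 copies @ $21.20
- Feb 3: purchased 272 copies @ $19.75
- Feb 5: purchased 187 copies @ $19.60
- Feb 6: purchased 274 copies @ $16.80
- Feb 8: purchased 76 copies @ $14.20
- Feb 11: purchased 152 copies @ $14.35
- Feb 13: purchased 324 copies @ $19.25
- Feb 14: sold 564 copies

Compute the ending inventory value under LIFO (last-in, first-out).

Ending inventory = $16,343.20

Feb 14, 564 sold [LIFO — newest first]: 324 @ $19.25 + 152 @ $14.35 + 76 @ $14.20 + 12 @ $16.80 = $9,699.00
Ending inventory: 137 @ $21.20 + 272 @ $19.75 + 187 @ $19.60 + 262 @ $16.80 = $16,343.20
Check: goods available $26,042.20 = COGS $9,699.00 + ending $16,343.20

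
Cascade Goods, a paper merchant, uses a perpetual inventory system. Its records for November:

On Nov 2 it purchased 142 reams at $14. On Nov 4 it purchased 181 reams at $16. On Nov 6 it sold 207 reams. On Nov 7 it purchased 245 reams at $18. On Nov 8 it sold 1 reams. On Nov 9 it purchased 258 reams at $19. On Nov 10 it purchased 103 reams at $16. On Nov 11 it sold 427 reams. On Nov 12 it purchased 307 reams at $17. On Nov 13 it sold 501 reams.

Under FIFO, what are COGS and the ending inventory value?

COGS = $19,363; ending inventory = $1,700

Nov 6, 207 sold [FIFO — oldest first]: 142 @ $14 + 65 @ $16 = $3,028
Nov 8, 1 sold [FIFO — oldest first]: 1 @ $16 = $16
Nov 11, 427 sold [FIFO — oldest first]: 115 @ $16 + 245 @ $18 + 67 @ $19 = $7,523
Nov 13, 501 sold [FIFO — oldest first]: 191 @ $19 + 103 @ $16 + 207 @ $17 = $8,796
Total COGS = $3,028 + $16 + $7,523 + $8,796 = $19,363
Ending inventory: 100 @ $17 = $1,700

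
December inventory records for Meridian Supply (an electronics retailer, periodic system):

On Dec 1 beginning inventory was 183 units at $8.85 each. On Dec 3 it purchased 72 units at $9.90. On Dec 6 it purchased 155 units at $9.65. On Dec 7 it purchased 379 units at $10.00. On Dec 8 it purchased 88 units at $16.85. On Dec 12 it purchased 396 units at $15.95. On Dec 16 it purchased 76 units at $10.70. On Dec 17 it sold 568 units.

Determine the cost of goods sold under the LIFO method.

Dec 17, 568 sold [LIFO — newest first]: 76 @ $10.70 + 396 @ $15.95 + 88 @ $16.85 + 8 @ $10.00 = $8,692.20
Ending inventory: 183 @ $8.85 + 72 @ $9.90 + 155 @ $9.65 + 371 @ $10.00 = $7,538.10

COGS = $8,692.20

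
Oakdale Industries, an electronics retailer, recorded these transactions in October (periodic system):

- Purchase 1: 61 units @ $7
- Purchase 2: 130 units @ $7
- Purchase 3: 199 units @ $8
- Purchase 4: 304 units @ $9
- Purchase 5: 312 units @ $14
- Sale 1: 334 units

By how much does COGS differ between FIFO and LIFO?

FIFO COGS: 61 @ $7 + 130 @ $7 + 143 @ $8 = $2,481
LIFO COGS: 312 @ $14 + 22 @ $9 = $4,566
Difference = |$2,481 − $4,566| = $2,085

$2,085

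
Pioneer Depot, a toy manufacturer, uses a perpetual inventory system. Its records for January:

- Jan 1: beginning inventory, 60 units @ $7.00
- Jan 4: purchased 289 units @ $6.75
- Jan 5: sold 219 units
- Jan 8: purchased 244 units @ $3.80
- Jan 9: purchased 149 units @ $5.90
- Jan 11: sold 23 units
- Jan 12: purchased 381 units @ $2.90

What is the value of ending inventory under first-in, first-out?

Ending inventory = $3,633.45

Jan 5, 219 sold [FIFO — oldest first]: 60 @ $7.00 + 159 @ $6.75 = $1,493.25
Jan 11, 23 sold [FIFO — oldest first]: 23 @ $6.75 = $155.25
Total COGS = $1,493.25 + $155.25 = $1,648.50
Ending inventory: 107 @ $6.75 + 244 @ $3.80 + 149 @ $5.90 + 381 @ $2.90 = $3,633.45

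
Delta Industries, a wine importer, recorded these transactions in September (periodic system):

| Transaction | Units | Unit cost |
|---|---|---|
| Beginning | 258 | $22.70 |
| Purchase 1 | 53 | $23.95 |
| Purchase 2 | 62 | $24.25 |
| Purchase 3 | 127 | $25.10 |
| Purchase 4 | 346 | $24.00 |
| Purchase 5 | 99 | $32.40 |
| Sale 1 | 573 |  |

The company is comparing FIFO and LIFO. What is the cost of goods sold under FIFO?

FIFO COGS: 258 @ $22.70 + 53 @ $23.95 + 62 @ $24.25 + 127 @ $25.10 + 73 @ $24.00 = $13,569.15
LIFO COGS: 99 @ $32.40 + 346 @ $24.00 + 127 @ $25.10 + 1 @ $24.25 = $14,723.55

COGS = $13,569.15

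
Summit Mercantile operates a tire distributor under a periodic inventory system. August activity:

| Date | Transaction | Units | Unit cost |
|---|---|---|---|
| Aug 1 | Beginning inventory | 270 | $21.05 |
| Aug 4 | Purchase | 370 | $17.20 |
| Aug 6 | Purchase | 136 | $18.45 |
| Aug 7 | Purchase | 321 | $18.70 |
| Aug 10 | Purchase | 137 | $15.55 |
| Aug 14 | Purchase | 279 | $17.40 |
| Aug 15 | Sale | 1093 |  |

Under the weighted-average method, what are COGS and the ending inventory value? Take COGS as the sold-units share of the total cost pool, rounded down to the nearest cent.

COGS = $19,898.19; ending inventory = $7,646.16

Aug 15, sell 1093: 1093/1513 × $27,544.35 → $19,898.19
Ending inventory (cost pool remaining) = $7,646.16
Check: goods available $27,544.35 = COGS $19,898.19 + ending $7,646.16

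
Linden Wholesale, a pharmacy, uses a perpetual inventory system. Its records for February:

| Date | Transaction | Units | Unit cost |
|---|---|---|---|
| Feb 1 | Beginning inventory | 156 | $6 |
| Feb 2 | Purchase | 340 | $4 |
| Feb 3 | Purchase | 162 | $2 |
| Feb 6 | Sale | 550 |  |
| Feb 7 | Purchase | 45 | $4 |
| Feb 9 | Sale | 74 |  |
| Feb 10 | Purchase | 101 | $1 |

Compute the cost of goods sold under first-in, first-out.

COGS = $2,552

Feb 6, 550 sold [FIFO — oldest first]: 156 @ $6 + 340 @ $4 + 54 @ $2 = $2,404
Feb 9, 74 sold [FIFO — oldest first]: 74 @ $2 = $148
Total COGS = $2,404 + $148 = $2,552
Ending inventory: 34 @ $2 + 45 @ $4 + 101 @ $1 = $349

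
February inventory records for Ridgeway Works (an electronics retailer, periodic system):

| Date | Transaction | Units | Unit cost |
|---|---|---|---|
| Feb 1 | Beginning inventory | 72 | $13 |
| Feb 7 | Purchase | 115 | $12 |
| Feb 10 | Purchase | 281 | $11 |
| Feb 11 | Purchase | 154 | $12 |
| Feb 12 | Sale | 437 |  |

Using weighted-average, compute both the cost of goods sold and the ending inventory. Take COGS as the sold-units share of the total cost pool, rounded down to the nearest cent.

Feb 12, sell 437: 437/622 × $7,255.00 → $5,097.16
Ending inventory (cost pool remaining) = $2,157.84

COGS = $5,097.16; ending inventory = $2,157.84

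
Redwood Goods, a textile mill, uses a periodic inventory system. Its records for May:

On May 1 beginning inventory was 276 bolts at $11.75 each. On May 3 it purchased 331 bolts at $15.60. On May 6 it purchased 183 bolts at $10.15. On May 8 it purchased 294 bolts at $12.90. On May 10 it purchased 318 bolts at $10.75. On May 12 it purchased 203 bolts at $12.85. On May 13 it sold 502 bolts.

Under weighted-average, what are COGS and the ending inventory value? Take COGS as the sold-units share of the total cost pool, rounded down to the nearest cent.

May 13, sell 502: 502/1605 × $20,083.70 → $6,281.63
Ending inventory (cost pool remaining) = $13,802.07
Check: goods available $20,083.70 = COGS $6,281.63 + ending $13,802.07

COGS = $6,281.63; ending inventory = $13,802.07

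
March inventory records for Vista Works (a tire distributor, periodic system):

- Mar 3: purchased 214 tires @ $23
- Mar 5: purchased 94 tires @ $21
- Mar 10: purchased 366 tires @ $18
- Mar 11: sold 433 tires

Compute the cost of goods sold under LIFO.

Mar 11, 433 sold [LIFO — newest first]: 366 @ $18 + 67 @ $21 = $7,995
Ending inventory: 214 @ $23 + 27 @ $21 = $5,489

COGS = $7,995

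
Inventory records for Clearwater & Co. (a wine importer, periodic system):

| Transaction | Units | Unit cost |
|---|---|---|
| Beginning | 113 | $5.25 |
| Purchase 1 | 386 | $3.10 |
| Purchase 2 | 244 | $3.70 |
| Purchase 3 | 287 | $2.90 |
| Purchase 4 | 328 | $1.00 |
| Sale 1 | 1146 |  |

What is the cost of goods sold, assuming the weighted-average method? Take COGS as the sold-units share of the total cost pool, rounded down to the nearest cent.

COGS = $3,251.45

Sale 1, sell 1146: 1146/1358 × $3,852.95 → $3,251.45
Ending inventory (cost pool remaining) = $601.50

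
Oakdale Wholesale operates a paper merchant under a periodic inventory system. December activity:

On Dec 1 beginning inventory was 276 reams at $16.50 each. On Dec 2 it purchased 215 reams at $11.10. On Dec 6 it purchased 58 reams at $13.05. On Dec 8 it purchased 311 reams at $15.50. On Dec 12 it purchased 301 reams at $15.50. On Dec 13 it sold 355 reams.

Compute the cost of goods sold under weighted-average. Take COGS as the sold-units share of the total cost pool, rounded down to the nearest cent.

COGS = $5,254.18

Dec 13, sell 355: 355/1161 × $17,183.40 → $5,254.18
Ending inventory (cost pool remaining) = $11,929.22
Check: goods available $17,183.40 = COGS $5,254.18 + ending $11,929.22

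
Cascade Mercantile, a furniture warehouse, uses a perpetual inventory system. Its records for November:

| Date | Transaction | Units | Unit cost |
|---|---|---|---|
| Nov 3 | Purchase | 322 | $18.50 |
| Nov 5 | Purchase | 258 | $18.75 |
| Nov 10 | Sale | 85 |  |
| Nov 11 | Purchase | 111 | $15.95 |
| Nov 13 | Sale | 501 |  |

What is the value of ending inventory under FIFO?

Nov 10, 85 sold [FIFO — oldest first]: 85 @ $18.50 = $1,572.50
Nov 13, 501 sold [FIFO — oldest first]: 237 @ $18.50 + 258 @ $18.75 + 6 @ $15.95 = $9,317.70
Total COGS = $1,572.50 + $9,317.70 = $10,890.20
Ending inventory: 105 @ $15.95 = $1,674.75
Check: goods available $12,564.95 = COGS $10,890.20 + ending $1,674.75

Ending inventory = $1,674.75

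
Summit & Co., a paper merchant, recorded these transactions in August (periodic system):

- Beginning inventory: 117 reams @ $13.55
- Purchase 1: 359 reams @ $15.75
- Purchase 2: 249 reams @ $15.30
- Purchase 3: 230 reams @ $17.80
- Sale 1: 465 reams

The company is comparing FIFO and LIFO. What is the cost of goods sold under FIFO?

FIFO COGS: 117 @ $13.55 + 348 @ $15.75 = $7,066.35
LIFO COGS: 230 @ $17.80 + 235 @ $15.30 = $7,689.50

COGS = $7,066.35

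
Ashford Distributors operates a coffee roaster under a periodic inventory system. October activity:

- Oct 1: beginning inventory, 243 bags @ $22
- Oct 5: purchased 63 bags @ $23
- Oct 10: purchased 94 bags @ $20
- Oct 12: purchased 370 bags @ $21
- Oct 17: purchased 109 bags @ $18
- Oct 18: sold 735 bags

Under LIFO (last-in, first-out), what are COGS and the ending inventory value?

Oct 18, 735 sold [LIFO — newest first]: 109 @ $18 + 370 @ $21 + 94 @ $20 + 63 @ $23 + 99 @ $22 = $15,239
Ending inventory: 144 @ $22 = $3,168
Check: goods available $18,407 = COGS $15,239 + ending $3,168

COGS = $15,239; ending inventory = $3,168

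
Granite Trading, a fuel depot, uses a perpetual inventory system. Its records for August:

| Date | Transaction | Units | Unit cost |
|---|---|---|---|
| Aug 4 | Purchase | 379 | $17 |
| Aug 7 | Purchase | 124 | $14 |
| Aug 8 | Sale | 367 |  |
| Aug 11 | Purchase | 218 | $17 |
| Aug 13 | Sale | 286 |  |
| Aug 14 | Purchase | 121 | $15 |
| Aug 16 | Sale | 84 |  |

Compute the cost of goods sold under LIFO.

Aug 8, 367 sold [LIFO — newest first]: 124 @ $14 + 243 @ $17 = $5,867
Aug 13, 286 sold [LIFO — newest first]: 218 @ $17 + 68 @ $17 = $4,862
Aug 16, 84 sold [LIFO — newest first]: 84 @ $15 = $1,260
Total COGS = $5,867 + $4,862 + $1,260 = $11,989
Ending inventory: 68 @ $17 + 37 @ $15 = $1,711

COGS = $11,989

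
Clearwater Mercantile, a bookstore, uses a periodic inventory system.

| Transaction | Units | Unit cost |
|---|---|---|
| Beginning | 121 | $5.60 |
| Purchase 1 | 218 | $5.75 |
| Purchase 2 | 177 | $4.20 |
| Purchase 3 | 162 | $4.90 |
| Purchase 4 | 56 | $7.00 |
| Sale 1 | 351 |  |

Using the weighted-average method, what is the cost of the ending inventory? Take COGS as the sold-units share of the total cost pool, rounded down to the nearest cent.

Ending inventory = $2,014.30

Sale 1, sell 351: 351/734 × $3,860.30 → $1,846.00
Ending inventory (cost pool remaining) = $2,014.30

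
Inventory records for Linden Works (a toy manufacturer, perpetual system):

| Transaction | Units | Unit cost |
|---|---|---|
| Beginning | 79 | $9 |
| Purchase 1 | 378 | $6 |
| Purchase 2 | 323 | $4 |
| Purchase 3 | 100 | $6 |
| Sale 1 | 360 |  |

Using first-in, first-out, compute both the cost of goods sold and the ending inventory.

COGS = $2,397; ending inventory = $2,474

Sale 1 (360) [FIFO — oldest first]: 79 @ $9 + 281 @ $6 = $2,397
Ending inventory: 97 @ $6 + 323 @ $4 + 100 @ $6 = $2,474
Check: goods available $4,871 = COGS $2,397 + ending $2,474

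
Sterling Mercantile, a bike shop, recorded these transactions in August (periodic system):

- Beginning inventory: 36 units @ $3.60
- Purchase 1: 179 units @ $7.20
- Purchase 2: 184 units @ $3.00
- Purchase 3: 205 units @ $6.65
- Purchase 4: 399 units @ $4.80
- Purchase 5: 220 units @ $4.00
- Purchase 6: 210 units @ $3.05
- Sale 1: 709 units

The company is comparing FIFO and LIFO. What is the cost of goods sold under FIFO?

FIFO COGS: 36 @ $3.60 + 179 @ $7.20 + 184 @ $3.00 + 205 @ $6.65 + 105 @ $4.80 = $3,837.65
LIFO COGS: 210 @ $3.05 + 220 @ $4.00 + 279 @ $4.80 = $2,859.70

COGS = $3,837.65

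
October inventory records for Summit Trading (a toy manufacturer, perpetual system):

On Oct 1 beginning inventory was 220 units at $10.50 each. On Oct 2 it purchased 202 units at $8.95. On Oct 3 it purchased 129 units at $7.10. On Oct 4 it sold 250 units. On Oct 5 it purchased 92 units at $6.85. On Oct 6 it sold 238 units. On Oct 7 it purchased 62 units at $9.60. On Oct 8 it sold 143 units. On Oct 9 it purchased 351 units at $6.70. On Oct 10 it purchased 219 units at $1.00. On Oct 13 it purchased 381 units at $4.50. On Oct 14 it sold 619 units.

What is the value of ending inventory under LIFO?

Ending inventory = $3,001.40

Oct 4, 250 sold [LIFO — newest first]: 129 @ $7.10 + 121 @ $8.95 = $1,998.85
Oct 6, 238 sold [LIFO — newest first]: 92 @ $6.85 + 81 @ $8.95 + 65 @ $10.50 = $2,037.65
Oct 8, 143 sold [LIFO — newest first]: 62 @ $9.60 + 81 @ $10.50 = $1,445.70
Oct 14, 619 sold [LIFO — newest first]: 381 @ $4.50 + 219 @ $1.00 + 19 @ $6.70 = $2,060.80
Total COGS = $1,998.85 + $2,037.65 + $1,445.70 + $2,060.80 = $7,543.00
Ending inventory: 74 @ $10.50 + 332 @ $6.70 = $3,001.40
Check: goods available $10,544.40 = COGS $7,543.00 + ending $3,001.40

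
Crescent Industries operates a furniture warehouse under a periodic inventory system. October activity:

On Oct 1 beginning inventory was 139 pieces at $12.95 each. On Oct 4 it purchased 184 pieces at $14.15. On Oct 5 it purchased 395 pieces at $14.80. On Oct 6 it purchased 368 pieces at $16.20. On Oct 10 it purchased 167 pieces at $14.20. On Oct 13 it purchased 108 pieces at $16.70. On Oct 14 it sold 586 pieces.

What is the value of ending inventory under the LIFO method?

Ending inventory = $11,173.05

Oct 14, 586 sold [LIFO — newest first]: 108 @ $16.70 + 167 @ $14.20 + 311 @ $16.20 = $9,213.20
Ending inventory: 139 @ $12.95 + 184 @ $14.15 + 395 @ $14.80 + 57 @ $16.20 = $11,173.05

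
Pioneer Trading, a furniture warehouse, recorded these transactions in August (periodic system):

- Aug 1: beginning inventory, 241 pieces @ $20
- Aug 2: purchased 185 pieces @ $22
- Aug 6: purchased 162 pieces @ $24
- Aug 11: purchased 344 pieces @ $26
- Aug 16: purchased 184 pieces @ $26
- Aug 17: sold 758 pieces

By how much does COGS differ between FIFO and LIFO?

FIFO COGS: 241 @ $20 + 185 @ $22 + 162 @ $24 + 170 @ $26 = $17,198
LIFO COGS: 184 @ $26 + 344 @ $26 + 162 @ $24 + 68 @ $22 = $19,112
Difference = |$17,198 − $19,112| = $1,914

$1,914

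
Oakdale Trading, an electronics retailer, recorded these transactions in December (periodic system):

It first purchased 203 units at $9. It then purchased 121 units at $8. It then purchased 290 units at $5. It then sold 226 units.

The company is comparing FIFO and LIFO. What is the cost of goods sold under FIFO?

COGS = $2,011

FIFO COGS: 203 @ $9 + 23 @ $8 = $2,011
LIFO COGS: 226 @ $5 = $1,130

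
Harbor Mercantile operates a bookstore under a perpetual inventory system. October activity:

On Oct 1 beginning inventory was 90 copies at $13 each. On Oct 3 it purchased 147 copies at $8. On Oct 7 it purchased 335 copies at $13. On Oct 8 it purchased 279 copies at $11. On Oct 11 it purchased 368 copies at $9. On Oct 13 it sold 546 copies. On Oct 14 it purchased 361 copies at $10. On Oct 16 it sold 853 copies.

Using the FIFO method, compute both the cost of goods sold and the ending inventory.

Oct 13, 546 sold [FIFO — oldest first]: 90 @ $13 + 147 @ $8 + 309 @ $13 = $6,363
Oct 16, 853 sold [FIFO — oldest first]: 26 @ $13 + 279 @ $11 + 368 @ $9 + 180 @ $10 = $8,519
Total COGS = $6,363 + $8,519 = $14,882
Ending inventory: 181 @ $10 = $1,810

COGS = $14,882; ending inventory = $1,810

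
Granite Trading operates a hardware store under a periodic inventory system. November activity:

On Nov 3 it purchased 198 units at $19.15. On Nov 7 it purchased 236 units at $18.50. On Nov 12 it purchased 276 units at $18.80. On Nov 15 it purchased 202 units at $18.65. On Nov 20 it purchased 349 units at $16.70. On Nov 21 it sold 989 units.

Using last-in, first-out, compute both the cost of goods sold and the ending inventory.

COGS = $17,781.40; ending inventory = $5,160.70

Nov 21, 989 sold [LIFO — newest first]: 349 @ $16.70 + 202 @ $18.65 + 276 @ $18.80 + 162 @ $18.50 = $17,781.40
Ending inventory: 198 @ $19.15 + 74 @ $18.50 = $5,160.70
Check: goods available $22,942.10 = COGS $17,781.40 + ending $5,160.70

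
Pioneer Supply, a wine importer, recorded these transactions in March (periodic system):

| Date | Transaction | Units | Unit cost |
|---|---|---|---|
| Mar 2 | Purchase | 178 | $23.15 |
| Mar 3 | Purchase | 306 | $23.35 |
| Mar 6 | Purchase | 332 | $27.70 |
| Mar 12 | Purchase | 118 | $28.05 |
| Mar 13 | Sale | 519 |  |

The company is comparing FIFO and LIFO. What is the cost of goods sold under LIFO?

COGS = $14,117.45

FIFO COGS: 178 @ $23.15 + 306 @ $23.35 + 35 @ $27.70 = $12,235.30
LIFO COGS: 118 @ $28.05 + 332 @ $27.70 + 69 @ $23.35 = $14,117.45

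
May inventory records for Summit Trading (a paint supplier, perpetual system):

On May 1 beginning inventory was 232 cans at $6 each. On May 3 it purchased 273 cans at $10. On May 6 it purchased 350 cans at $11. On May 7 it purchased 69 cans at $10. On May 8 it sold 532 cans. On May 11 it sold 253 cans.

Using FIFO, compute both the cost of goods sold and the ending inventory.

COGS = $7,202; ending inventory = $1,460

May 8, 532 sold [FIFO — oldest first]: 232 @ $6 + 273 @ $10 + 27 @ $11 = $4,419
May 11, 253 sold [FIFO — oldest first]: 253 @ $11 = $2,783
Total COGS = $4,419 + $2,783 = $7,202
Ending inventory: 70 @ $11 + 69 @ $10 = $1,460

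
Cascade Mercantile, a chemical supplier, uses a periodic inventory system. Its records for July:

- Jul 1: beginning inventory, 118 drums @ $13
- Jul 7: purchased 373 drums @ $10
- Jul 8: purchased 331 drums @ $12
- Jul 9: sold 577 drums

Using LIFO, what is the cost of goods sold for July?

Jul 9, 577 sold [LIFO — newest first]: 331 @ $12 + 246 @ $10 = $6,432
Ending inventory: 118 @ $13 + 127 @ $10 = $2,804

COGS = $6,432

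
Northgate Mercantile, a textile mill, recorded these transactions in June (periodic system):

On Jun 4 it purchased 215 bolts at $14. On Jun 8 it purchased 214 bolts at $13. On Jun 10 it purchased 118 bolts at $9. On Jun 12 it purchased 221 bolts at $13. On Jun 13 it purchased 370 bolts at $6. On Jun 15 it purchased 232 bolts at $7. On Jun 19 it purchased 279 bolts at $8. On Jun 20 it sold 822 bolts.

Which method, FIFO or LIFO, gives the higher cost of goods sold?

FIFO COGS: 215 @ $14 + 214 @ $13 + 118 @ $9 + 221 @ $13 + 54 @ $6 = $10,051
LIFO COGS: 279 @ $8 + 232 @ $7 + 311 @ $6 = $5,722

FIFO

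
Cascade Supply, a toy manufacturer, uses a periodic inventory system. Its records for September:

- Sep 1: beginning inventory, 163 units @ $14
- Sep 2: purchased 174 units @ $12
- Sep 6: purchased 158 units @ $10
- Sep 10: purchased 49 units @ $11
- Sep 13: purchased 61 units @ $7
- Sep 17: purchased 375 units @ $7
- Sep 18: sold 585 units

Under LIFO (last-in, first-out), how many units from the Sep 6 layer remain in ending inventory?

58

Sep 18, 585 sold [LIFO — newest first]: 375 @ $7 + 61 @ $7 + 49 @ $11 + 100 @ $10 = $4,591
Ending inventory: 163 @ $14 + 174 @ $12 + 58 @ $10 = $4,950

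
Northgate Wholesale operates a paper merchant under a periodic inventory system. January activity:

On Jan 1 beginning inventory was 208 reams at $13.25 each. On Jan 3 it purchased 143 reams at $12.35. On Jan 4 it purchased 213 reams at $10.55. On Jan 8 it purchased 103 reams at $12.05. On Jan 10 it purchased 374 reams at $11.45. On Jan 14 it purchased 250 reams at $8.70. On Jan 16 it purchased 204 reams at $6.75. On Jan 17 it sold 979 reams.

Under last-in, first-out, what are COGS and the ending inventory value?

Jan 17, 979 sold [LIFO — newest first]: 204 @ $6.75 + 250 @ $8.70 + 374 @ $11.45 + 103 @ $12.05 + 48 @ $10.55 = $9,581.85
Ending inventory: 208 @ $13.25 + 143 @ $12.35 + 165 @ $10.55 = $6,262.80
Check: goods available $15,844.65 = COGS $9,581.85 + ending $6,262.80

COGS = $9,581.85; ending inventory = $6,262.80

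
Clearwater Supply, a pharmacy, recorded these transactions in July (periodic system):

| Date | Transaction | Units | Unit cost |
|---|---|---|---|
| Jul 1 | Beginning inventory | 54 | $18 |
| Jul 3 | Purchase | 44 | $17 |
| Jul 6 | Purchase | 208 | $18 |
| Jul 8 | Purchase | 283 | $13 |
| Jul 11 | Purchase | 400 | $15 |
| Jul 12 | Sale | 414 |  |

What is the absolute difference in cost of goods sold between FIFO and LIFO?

FIFO COGS: 54 @ $18 + 44 @ $17 + 208 @ $18 + 108 @ $13 = $6,868
LIFO COGS: 400 @ $15 + 14 @ $13 = $6,182
Difference = |$6,868 − $6,182| = $686

$686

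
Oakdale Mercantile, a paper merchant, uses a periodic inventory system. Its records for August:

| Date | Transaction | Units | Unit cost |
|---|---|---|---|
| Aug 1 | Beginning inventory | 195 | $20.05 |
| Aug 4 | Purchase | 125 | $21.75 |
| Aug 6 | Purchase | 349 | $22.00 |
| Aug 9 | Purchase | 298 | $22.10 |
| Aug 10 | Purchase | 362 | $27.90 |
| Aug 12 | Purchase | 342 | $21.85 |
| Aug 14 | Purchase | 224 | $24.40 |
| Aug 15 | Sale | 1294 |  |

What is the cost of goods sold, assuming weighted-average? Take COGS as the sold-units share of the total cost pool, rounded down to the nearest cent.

Aug 15, sell 1294: 1294/1895 × $43,930.40 → $29,997.85
Ending inventory (cost pool remaining) = $13,932.55
Check: goods available $43,930.40 = COGS $29,997.85 + ending $13,932.55

COGS = $29,997.85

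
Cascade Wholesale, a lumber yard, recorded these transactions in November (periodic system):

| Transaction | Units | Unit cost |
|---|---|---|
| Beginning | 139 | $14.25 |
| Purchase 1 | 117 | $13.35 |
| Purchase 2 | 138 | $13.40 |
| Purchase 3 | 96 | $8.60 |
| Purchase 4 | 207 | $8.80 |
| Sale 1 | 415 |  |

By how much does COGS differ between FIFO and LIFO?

$1,424.50

FIFO COGS: 139 @ $14.25 + 117 @ $13.35 + 138 @ $13.40 + 21 @ $8.60 = $5,572.50
LIFO COGS: 207 @ $8.80 + 96 @ $8.60 + 112 @ $13.40 = $4,148.00
Difference = |$5,572.50 − $4,148.00| = $1,424.50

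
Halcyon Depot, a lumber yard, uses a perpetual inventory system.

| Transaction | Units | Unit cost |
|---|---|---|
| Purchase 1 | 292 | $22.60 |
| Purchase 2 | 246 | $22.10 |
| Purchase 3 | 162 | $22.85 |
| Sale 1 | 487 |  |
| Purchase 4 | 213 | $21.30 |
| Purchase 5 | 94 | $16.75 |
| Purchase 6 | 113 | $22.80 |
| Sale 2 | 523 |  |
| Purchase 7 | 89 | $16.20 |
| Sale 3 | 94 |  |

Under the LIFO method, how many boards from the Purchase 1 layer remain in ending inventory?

105

Sale 1 (487) [LIFO — newest first]: 162 @ $22.85 + 246 @ $22.10 + 79 @ $22.60 = $10,923.70
Sale 2 (523) [LIFO — newest first]: 113 @ $22.80 + 94 @ $16.75 + 213 @ $21.30 + 103 @ $22.60 = $11,015.60
Sale 3 (94) [LIFO — newest first]: 89 @ $16.20 + 5 @ $22.60 = $1,554.80
Total COGS = $10,923.70 + $11,015.60 + $1,554.80 = $23,494.10
Ending inventory: 105 @ $22.60 = $2,373.00
Check: goods available $25,867.10 = COGS $23,494.10 + ending $2,373.00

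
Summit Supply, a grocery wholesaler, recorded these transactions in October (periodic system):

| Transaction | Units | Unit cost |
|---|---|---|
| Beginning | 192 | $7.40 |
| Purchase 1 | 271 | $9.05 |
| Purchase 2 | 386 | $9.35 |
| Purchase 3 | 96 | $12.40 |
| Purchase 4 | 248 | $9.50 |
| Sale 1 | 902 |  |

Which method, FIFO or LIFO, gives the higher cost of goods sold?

LIFO

FIFO COGS: 192 @ $7.40 + 271 @ $9.05 + 386 @ $9.35 + 53 @ $12.40 = $8,139.65
LIFO COGS: 248 @ $9.50 + 96 @ $12.40 + 386 @ $9.35 + 172 @ $9.05 = $8,712.10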